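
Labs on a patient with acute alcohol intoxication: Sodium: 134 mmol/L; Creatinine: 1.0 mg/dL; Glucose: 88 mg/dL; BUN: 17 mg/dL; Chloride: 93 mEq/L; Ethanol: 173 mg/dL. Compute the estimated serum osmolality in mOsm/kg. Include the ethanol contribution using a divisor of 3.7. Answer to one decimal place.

325.7 mOsm/kg

Calculated osmolality = 2·Na + glucose/18 + BUN/2.8 + ethanol/3.7
= 2·134 + 88/18 + 17/2.8 + 173/3.7
= 268 + 4.89 + 6.07 + 46.76
= 325.72 mOsm/kg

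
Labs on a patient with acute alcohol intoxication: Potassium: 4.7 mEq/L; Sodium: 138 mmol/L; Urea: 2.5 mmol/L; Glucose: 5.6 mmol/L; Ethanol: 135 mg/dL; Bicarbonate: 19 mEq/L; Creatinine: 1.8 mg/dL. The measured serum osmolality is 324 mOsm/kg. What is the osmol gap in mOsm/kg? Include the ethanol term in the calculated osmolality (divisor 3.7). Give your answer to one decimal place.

Calculated osmolality = 2·Na + glucose + urea + ethanol/3.7
= 2·138 + 5.6 + 2.5 + 135/3.7
= 276 + 5.60 + 2.50 + 36.49
= 320.59 mOsm/kg ≈ 320.6 mOsm/kg
Osmolar gap = measured − calculated = 324 − 320.6 = 3.4 mOsm/kg

3.4 mOsm/kg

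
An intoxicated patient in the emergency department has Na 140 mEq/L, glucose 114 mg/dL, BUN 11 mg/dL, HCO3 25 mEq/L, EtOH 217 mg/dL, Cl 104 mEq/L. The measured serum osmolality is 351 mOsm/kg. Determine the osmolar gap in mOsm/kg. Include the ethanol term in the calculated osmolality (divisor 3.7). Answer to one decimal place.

Calculated osmolality = 2·Na + glucose/18 + BUN/2.8 + ethanol/3.7
= 2·140 + 114/18 + 11/2.8 + 217/3.7
= 280 + 6.33 + 3.93 + 58.65
= 348.91 mOsm/kg ≈ 348.9 mOsm/kg
Osmolar gap = measured − calculated = 351 − 348.9 = 2.1 mOsm/kg

2.1 mOsm/kg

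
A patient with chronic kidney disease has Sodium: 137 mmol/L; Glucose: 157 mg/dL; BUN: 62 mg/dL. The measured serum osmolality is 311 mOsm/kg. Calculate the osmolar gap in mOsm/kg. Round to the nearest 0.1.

6.1 mOsm/kg

Calculated osmolality = 2·Na + glucose/18 + BUN/2.8
= 2·137 + 157/18 + 62/2.8
= 274 + 8.72 + 22.14
= 304.86 mOsm/kg ≈ 304.9 mOsm/kg
Osmolar gap = measured − calculated = 311 − 304.9 = 6.1 mOsm/kg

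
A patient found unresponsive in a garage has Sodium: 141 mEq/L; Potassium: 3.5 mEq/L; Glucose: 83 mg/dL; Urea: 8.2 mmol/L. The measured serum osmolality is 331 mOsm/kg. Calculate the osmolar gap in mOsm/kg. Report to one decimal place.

Calculated osmolality = 2·Na + glucose/18 + urea
= 2·141 + 83/18 + 8.2
= 282 + 4.61 + 8.20
= 294.81 mOsm/kg ≈ 294.8 mOsm/kg
Osmolar gap = measured − calculated = 331 − 294.8 = 36.2 mOsm/kg

36.2 mOsm/kg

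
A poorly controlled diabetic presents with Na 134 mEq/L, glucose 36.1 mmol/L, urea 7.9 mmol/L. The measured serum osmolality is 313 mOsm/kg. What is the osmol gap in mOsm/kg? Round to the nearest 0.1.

1.0 mOsm/kg

Calculated osmolality = 2·Na + glucose + urea
= 2·134 + 36.1 + 7.9
= 268 + 36.10 + 7.90
= 312 mOsm/kg ≈ 312.0 mOsm/kg
Osmolar gap = measured − calculated = 313 − 312.0 = 1.0 mOsm/kg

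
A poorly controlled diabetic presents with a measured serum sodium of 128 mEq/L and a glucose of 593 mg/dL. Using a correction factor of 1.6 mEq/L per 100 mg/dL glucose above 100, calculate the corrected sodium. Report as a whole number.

136 mEq/L

Corrected Na = measured Na + 1.6 · (glucose − 100)/100
= 128 + 1.6 · (593 − 100)/100
= 128 + 7.9
= 135.9 mEq/L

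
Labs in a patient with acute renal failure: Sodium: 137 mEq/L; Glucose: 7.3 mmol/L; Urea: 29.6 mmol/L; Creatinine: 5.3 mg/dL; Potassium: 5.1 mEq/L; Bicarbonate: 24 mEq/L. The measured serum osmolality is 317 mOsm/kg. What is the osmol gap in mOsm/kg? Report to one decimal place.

6.1 mOsm/kg

Calculated osmolality = 2·Na + glucose + urea
= 2·137 + 7.3 + 29.6
= 274 + 7.30 + 29.60
= 310.9 mOsm/kg ≈ 310.9 mOsm/kg
Osmolar gap = measured − calculated = 317 − 310.9 = 6.1 mOsm/kg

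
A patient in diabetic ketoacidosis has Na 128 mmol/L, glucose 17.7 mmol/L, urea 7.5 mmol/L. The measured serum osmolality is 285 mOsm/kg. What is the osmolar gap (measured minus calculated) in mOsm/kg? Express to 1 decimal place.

Calculated osmolality = 2·Na + glucose + urea
= 2·128 + 17.7 + 7.5
= 256 + 17.70 + 7.50
= 281.2 mOsm/kg ≈ 281.2 mOsm/kg
Osmolar gap = measured − calculated = 285 − 281.2 = 3.8 mOsm/kg

3.8 mOsm/kg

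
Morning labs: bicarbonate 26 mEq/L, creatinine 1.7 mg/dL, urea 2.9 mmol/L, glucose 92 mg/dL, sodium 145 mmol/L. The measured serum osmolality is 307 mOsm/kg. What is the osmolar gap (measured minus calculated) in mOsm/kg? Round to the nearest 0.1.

Calculated osmolality = 2·Na + glucose/18 + urea
= 2·145 + 92/18 + 2.9
= 290 + 5.11 + 2.90
= 298.01 mOsm/kg ≈ 298.0 mOsm/kg
Osmolar gap = measured − calculated = 307 − 298.0 = 9.0 mOsm/kg

9.0 mOsm/kg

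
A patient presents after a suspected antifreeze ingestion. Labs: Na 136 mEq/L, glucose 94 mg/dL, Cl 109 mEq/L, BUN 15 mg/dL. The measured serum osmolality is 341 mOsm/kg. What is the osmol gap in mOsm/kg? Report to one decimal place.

58.4 mOsm/kg

Calculated osmolality = 2·Na + glucose/18 + BUN/2.8
= 2·136 + 94/18 + 15/2.8
= 272 + 5.22 + 5.36
= 282.58 mOsm/kg ≈ 282.6 mOsm/kg
Osmolar gap = measured − calculated = 341 − 282.6 = 58.4 mOsm/kg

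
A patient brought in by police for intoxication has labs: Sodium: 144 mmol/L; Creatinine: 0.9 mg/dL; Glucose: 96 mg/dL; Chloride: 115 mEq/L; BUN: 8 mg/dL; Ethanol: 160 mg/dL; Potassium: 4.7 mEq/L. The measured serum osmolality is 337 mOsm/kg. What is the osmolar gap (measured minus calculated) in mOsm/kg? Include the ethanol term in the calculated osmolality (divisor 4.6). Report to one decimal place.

6.0 mOsm/kg

Calculated osmolality = 2·Na + glucose/18 + BUN/2.8 + ethanol/4.6
= 2·144 + 96/18 + 8/2.8 + 160/4.6
= 288 + 5.33 + 2.86 + 34.78
= 330.97 mOsm/kg ≈ 331.0 mOsm/kg
Osmolar gap = measured − calculated = 337 − 331.0 = 6.0 mOsm/kg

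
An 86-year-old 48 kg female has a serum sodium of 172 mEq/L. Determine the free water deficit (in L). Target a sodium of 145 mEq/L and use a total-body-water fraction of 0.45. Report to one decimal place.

4.0 L

TBW = 0.45 · 48 = 21.6 L
Free water deficit = TBW · (Na/145 − 1)
= 21.6 · (172/145 − 1)
= 21.6 · 0.1862
= 4.02 L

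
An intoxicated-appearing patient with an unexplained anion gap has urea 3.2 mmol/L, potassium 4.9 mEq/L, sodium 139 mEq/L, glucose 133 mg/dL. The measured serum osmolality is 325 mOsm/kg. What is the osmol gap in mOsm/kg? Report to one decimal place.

36.4 mOsm/kg

Calculated osmolality = 2·Na + glucose/18 + urea
= 2·139 + 133/18 + 3.2
= 278 + 7.39 + 3.20
= 288.59 mOsm/kg ≈ 288.6 mOsm/kg
Osmolar gap = measured − calculated = 325 − 288.6 = 36.4 mOsm/kg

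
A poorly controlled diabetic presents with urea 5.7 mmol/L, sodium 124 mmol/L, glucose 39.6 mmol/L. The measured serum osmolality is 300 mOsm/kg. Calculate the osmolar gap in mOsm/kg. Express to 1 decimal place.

6.7 mOsm/kg

Calculated osmolality = 2·Na + glucose + urea
= 2·124 + 39.6 + 5.7
= 248 + 39.60 + 5.70
= 293.3 mOsm/kg ≈ 293.3 mOsm/kg
Osmolar gap = measured − calculated = 300 − 293.3 = 6.7 mOsm/kg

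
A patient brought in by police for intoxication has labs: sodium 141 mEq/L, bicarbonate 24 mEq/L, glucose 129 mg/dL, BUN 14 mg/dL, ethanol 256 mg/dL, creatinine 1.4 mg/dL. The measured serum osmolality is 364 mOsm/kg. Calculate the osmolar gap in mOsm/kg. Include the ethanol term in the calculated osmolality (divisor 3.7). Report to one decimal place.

0.6 mOsm/kg

Calculated osmolality = 2·Na + glucose/18 + BUN/2.8 + ethanol/3.7
= 2·141 + 129/18 + 14/2.8 + 256/3.7
= 282 + 7.17 + 5 + 69.19
= 363.36 mOsm/kg ≈ 363.4 mOsm/kg
Osmolar gap = measured − calculated = 364 − 363.4 = 0.6 mOsm/kg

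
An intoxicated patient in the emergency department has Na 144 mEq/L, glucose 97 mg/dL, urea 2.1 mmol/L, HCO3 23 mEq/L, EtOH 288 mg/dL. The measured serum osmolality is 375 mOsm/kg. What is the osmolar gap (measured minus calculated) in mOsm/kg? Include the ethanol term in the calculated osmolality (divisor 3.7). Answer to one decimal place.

Calculated osmolality = 2·Na + glucose/18 + urea + ethanol/3.7
= 2·144 + 97/18 + 2.1 + 288/3.7
= 288 + 5.39 + 2.10 + 77.84
= 373.33 mOsm/kg ≈ 373.3 mOsm/kg
Osmolar gap = measured − calculated = 375 − 373.3 = 1.7 mOsm/kg

1.7 mOsm/kg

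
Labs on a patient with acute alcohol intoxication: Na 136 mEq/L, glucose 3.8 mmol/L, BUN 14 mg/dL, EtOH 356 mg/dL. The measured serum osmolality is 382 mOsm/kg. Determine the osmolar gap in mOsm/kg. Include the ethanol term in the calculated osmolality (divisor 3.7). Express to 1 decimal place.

5.0 mOsm/kg

Calculated osmolality = 2·Na + glucose + BUN/2.8 + ethanol/3.7
= 2·136 + 3.8 + 14/2.8 + 356/3.7
= 272 + 3.80 + 5 + 96.22
= 377.02 mOsm/kg ≈ 377.0 mOsm/kg
Osmolar gap = measured − calculated = 382 − 377.0 = 5.0 mOsm/kg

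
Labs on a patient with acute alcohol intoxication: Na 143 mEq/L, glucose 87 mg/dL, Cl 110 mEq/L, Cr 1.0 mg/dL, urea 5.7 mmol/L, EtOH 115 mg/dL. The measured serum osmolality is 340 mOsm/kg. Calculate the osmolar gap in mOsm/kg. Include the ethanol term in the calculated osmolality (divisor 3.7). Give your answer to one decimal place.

12.4 mOsm/kg

Calculated osmolality = 2·Na + glucose/18 + urea + ethanol/3.7
= 2·143 + 87/18 + 5.7 + 115/3.7
= 286 + 4.83 + 5.70 + 31.08
= 327.61 mOsm/kg ≈ 327.6 mOsm/kg
Osmolar gap = measured − calculated = 340 − 327.6 = 12.4 mOsm/kg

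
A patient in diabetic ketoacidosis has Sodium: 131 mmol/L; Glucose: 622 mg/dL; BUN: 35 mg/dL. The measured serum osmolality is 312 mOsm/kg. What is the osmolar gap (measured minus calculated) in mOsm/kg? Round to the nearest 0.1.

2.9 mOsm/kg

Calculated osmolality = 2·Na + glucose/18 + BUN/2.8
= 2·131 + 622/18 + 35/2.8
= 262 + 34.56 + 12.50
= 309.06 mOsm/kg ≈ 309.1 mOsm/kg
Osmolar gap = measured − calculated = 312 − 309.1 = 2.9 mOsm/kg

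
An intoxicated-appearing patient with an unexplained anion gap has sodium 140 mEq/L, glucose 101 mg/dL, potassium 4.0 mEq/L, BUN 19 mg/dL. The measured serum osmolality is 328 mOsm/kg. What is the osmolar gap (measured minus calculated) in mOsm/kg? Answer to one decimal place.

Calculated osmolality = 2·Na + glucose/18 + BUN/2.8
= 2·140 + 101/18 + 19/2.8
= 280 + 5.61 + 6.79
= 292.4 mOsm/kg ≈ 292.4 mOsm/kg
Osmolar gap = measured − calculated = 328 − 292.4 = 35.6 mOsm/kg

35.6 mOsm/kg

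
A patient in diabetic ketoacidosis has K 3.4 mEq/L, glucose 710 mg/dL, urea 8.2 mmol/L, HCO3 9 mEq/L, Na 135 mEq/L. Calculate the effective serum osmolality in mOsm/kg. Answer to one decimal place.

309.4 mOsm/kg

Effective osmolality excludes urea (freely permeant across cell membranes):
2·Na + glucose/18
= 2·135 + 710/18
= 270 + 39.44
= 309.44 mOsm/kg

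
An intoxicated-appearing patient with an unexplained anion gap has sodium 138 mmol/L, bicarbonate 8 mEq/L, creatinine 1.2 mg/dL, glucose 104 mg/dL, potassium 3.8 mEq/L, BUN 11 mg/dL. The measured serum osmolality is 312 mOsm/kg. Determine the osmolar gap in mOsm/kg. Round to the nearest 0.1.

Calculated osmolality = 2·Na + glucose/18 + BUN/2.8
= 2·138 + 104/18 + 11/2.8
= 276 + 5.78 + 3.93
= 285.71 mOsm/kg ≈ 285.7 mOsm/kg
Osmolar gap = measured − calculated = 312 − 285.7 = 26.3 mOsm/kg

26.3 mOsm/kg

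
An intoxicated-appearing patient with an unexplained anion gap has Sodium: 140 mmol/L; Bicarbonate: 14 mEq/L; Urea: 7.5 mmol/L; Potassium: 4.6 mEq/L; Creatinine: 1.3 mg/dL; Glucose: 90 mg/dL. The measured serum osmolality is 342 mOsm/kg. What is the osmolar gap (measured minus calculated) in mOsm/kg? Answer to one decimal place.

Calculated osmolality = 2·Na + glucose/18 + urea
= 2·140 + 90/18 + 7.5
= 280 + 5 + 7.50
= 292.5 mOsm/kg ≈ 292.5 mOsm/kg
Osmolar gap = measured − calculated = 342 − 292.5 = 49.5 mOsm/kg

49.5 mOsm/kg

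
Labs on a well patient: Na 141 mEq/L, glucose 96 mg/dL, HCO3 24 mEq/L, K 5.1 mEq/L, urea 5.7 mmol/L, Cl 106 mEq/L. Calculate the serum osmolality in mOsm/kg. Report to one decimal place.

Calculated osmolality = 2·Na + glucose/18 + urea
= 2·141 + 96/18 + 5.7
= 282 + 5.33 + 5.70
= 293.03 mOsm/kg

293.0 mOsm/kg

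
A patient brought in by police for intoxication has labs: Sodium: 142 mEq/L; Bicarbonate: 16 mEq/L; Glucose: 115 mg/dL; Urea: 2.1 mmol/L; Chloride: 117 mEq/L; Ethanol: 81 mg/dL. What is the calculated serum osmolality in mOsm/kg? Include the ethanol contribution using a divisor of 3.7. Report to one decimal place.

314.4 mOsm/kg

Calculated osmolality = 2·Na + glucose/18 + urea + ethanol/3.7
= 2·142 + 115/18 + 2.1 + 81/3.7
= 284 + 6.39 + 2.10 + 21.89
= 314.38 mOsm/kg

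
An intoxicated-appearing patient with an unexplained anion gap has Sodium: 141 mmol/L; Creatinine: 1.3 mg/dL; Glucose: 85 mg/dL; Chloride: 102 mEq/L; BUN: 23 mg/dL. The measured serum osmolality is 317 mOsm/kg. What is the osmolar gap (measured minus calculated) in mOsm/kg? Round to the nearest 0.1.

Calculated osmolality = 2·Na + glucose/18 + BUN/2.8
= 2·141 + 85/18 + 23/2.8
= 282 + 4.72 + 8.21
= 294.93 mOsm/kg ≈ 294.9 mOsm/kg
Osmolar gap = measured − calculated = 317 − 294.9 = 22.1 mOsm/kg

22.1 mOsm/kg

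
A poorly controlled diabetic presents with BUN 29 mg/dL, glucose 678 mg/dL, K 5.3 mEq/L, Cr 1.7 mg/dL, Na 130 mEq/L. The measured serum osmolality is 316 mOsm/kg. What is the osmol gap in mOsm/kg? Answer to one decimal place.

8.0 mOsm/kg

Calculated osmolality = 2·Na + glucose/18 + BUN/2.8
= 2·130 + 678/18 + 29/2.8
= 260 + 37.67 + 10.36
= 308.03 mOsm/kg ≈ 308.0 mOsm/kg
Osmolar gap = measured − calculated = 316 − 308.0 = 8.0 mOsm/kg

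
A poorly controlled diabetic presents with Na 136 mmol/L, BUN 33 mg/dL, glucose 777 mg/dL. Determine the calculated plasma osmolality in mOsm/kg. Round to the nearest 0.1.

Calculated osmolality = 2·Na + glucose/18 + BUN/2.8
= 2·136 + 777/18 + 33/2.8
= 272 + 43.17 + 11.79
= 326.96 mOsm/kg

327.0 mOsm/kg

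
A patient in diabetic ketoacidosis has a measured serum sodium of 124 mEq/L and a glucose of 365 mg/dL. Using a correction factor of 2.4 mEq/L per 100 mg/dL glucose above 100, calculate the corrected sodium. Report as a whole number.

130 mEq/L

Corrected Na = measured Na + 2.4 · (glucose − 100)/100
= 124 + 2.4 · (365 − 100)/100
= 124 + 6.4
= 130.4 mEq/L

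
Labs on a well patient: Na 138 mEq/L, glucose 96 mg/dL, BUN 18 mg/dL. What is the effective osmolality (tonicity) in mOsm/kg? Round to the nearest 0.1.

Effective osmolality excludes urea (freely permeant across cell membranes):
2·Na + glucose/18
= 2·138 + 96/18
= 276 + 5.33
= 281.33 mOsm/kg

281.3 mOsm/kg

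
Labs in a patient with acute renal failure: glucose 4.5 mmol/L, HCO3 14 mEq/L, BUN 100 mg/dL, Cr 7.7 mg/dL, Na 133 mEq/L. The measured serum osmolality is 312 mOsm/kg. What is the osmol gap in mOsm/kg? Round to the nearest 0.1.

Calculated osmolality = 2·Na + glucose + BUN/2.8
= 2·133 + 4.5 + 100/2.8
= 266 + 4.50 + 35.71
= 306.21 mOsm/kg ≈ 306.2 mOsm/kg
Osmolar gap = measured − calculated = 312 − 306.2 = 5.8 mOsm/kg

5.8 mOsm/kg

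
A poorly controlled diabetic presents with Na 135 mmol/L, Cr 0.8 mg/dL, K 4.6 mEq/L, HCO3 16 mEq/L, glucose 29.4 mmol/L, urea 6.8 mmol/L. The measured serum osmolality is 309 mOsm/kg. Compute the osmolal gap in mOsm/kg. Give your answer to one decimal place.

2.8 mOsm/kg

Calculated osmolality = 2·Na + glucose + urea
= 2·135 + 29.4 + 6.8
= 270 + 29.40 + 6.80
= 306.2 mOsm/kg ≈ 306.2 mOsm/kg
Osmolar gap = measured − calculated = 309 − 306.2 = 2.8 mOsm/kg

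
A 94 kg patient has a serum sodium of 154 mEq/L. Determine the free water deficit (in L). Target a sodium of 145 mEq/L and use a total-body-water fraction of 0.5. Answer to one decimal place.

TBW = 0.5 · 94 = 47 L
Free water deficit = TBW · (Na/145 − 1)
= 47 · (154/145 − 1)
= 47 · 0.0621
= 2.92 L

2.9 L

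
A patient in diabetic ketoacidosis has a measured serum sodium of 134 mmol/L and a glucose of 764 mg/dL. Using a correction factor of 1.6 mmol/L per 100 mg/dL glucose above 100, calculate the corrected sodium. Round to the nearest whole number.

145 mmol/L

Corrected Na = measured Na + 1.6 · (glucose − 100)/100
= 134 + 1.6 · (764 − 100)/100
= 134 + 10.6
= 144.6 mmol/L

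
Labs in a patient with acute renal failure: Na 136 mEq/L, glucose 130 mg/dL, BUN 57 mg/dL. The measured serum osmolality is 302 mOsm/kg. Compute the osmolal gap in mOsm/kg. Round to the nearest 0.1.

Calculated osmolality = 2·Na + glucose/18 + BUN/2.8
= 2·136 + 130/18 + 57/2.8
= 272 + 7.22 + 20.36
= 299.58 mOsm/kg ≈ 299.6 mOsm/kg
Osmolar gap = measured − calculated = 302 − 299.6 = 2.4 mOsm/kg

2.4 mOsm/kg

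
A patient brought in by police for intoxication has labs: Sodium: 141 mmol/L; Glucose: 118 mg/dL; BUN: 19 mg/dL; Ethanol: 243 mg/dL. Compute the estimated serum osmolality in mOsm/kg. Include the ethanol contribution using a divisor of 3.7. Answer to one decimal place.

Calculated osmolality = 2·Na + glucose/18 + BUN/2.8 + ethanol/3.7
= 2·141 + 118/18 + 19/2.8 + 243/3.7
= 282 + 6.56 + 6.79 + 65.68
= 361.03 mOsm/kg

361.0 mOsm/kg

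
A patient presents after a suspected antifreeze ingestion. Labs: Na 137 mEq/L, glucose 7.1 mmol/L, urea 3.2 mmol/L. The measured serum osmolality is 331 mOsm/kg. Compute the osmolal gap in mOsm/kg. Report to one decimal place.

46.7 mOsm/kg

Calculated osmolality = 2·Na + glucose + urea
= 2·137 + 7.1 + 3.2
= 274 + 7.10 + 3.20
= 284.3 mOsm/kg ≈ 284.3 mOsm/kg
Osmolar gap = measured − calculated = 331 − 284.3 = 46.7 mOsm/kg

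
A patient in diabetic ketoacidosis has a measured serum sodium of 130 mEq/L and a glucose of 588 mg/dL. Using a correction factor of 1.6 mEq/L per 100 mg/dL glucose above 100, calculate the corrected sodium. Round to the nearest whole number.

138 mEq/L

Corrected Na = measured Na + 1.6 · (glucose − 100)/100
= 130 + 1.6 · (588 − 100)/100
= 130 + 7.8
= 137.8 mEq/L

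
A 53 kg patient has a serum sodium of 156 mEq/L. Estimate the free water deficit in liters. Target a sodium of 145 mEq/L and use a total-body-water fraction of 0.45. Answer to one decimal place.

TBW = 0.45 · 53 = 23.85 L
Free water deficit = TBW · (Na/145 − 1)
= 23.85 · (156/145 − 1)
= 23.85 · 0.0759
= 1.81 L

1.8 L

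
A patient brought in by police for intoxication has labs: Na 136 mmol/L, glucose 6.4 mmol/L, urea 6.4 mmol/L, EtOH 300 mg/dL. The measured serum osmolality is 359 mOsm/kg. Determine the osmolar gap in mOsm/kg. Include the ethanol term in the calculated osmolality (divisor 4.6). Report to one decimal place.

9.0 mOsm/kg

Calculated osmolality = 2·Na + glucose + urea + ethanol/4.6
= 2·136 + 6.4 + 6.4 + 300/4.6
= 272 + 6.40 + 6.40 + 65.22
= 350.02 mOsm/kg ≈ 350.0 mOsm/kg
Osmolar gap = measured − calculated = 359 − 350.0 = 9.0 mOsm/kg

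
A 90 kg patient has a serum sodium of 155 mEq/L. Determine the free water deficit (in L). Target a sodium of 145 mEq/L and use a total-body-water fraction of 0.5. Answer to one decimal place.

3.1 L

TBW = 0.5 · 90 = 45 L
Free water deficit = TBW · (Na/145 − 1)
= 45 · (155/145 − 1)
= 45 · 0.069
= 3.11 L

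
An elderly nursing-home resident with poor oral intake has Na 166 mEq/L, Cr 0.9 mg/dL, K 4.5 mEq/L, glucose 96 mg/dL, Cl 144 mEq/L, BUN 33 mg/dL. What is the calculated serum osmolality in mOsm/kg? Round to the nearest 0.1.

349.1 mOsm/kg

Calculated osmolality = 2·Na + glucose/18 + BUN/2.8
= 2·166 + 96/18 + 33/2.8
= 332 + 5.33 + 11.79
= 349.12 mOsm/kg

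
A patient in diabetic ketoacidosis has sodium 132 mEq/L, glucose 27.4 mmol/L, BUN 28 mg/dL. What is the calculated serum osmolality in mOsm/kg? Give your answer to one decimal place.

301.4 mOsm/kg

Calculated osmolality = 2·Na + glucose + BUN/2.8
= 2·132 + 27.4 + 28/2.8
= 264 + 27.40 + 10
= 301.4 mOsm/kg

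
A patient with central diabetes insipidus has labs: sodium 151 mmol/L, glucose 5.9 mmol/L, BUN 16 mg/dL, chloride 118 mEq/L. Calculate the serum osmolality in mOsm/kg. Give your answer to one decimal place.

Calculated osmolality = 2·Na + glucose + BUN/2.8
= 2·151 + 5.9 + 16/2.8
= 302 + 5.90 + 5.71
= 313.61 mOsm/kg

313.6 mOsm/kg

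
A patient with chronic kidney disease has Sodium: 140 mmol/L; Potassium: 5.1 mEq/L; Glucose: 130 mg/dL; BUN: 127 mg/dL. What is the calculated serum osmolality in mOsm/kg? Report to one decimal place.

Calculated osmolality = 2·Na + glucose/18 + BUN/2.8
= 2·140 + 130/18 + 127/2.8
= 280 + 7.22 + 45.36
= 332.58 mOsm/kg

332.6 mOsm/kg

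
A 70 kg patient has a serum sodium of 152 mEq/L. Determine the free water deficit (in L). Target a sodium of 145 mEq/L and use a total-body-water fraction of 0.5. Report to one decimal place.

TBW = 0.5 · 70 = 35 L
Free water deficit = TBW · (Na/145 − 1)
= 35 · (152/145 − 1)
= 35 · 0.0483
= 1.69 L

1.7 L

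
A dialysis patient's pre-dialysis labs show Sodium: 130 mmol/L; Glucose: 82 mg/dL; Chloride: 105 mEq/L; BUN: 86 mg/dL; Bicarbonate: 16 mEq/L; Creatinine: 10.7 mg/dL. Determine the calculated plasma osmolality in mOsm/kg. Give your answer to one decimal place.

Calculated osmolality = 2·Na + glucose/18 + BUN/2.8
= 2·130 + 82/18 + 86/2.8
= 260 + 4.56 + 30.71
= 295.27 mOsm/kg

295.3 mOsm/kg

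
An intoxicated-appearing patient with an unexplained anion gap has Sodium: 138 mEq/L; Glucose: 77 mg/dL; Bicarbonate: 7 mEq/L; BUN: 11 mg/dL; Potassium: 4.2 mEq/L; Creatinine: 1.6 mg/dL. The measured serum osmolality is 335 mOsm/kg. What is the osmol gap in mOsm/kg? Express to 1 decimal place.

50.8 mOsm/kg

Calculated osmolality = 2·Na + glucose/18 + BUN/2.8
= 2·138 + 77/18 + 11/2.8
= 276 + 4.28 + 3.93
= 284.21 mOsm/kg ≈ 284.2 mOsm/kg
Osmolar gap = measured − calculated = 335 − 284.2 = 50.8 mOsm/kg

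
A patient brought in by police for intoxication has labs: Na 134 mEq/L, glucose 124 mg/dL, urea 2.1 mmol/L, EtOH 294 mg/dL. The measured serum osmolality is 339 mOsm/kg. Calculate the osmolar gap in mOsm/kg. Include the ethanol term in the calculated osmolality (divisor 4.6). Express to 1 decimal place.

Calculated osmolality = 2·Na + glucose/18 + urea + ethanol/4.6
= 2·134 + 124/18 + 2.1 + 294/4.6
= 268 + 6.89 + 2.10 + 63.91
= 340.9 mOsm/kg ≈ 340.9 mOsm/kg
Osmolar gap = measured − calculated = 339 − 340.9 = -1.9 mOsm/kg

-1.9 mOsm/kg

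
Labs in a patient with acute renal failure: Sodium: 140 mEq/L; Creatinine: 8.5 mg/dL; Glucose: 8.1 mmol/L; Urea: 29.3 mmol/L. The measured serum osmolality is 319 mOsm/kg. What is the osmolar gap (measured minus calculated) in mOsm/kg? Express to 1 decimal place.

1.6 mOsm/kg

Calculated osmolality = 2·Na + glucose + urea
= 2·140 + 8.1 + 29.3
= 280 + 8.10 + 29.30
= 317.4 mOsm/kg ≈ 317.4 mOsm/kg
Osmolar gap = measured − calculated = 319 − 317.4 = 1.6 mOsm/kg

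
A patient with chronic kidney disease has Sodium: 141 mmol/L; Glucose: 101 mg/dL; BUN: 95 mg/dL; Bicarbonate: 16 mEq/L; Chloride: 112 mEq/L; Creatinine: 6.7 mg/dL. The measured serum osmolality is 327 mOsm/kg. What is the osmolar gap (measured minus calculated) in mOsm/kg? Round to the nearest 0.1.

5.5 mOsm/kg

Calculated osmolality = 2·Na + glucose/18 + BUN/2.8
= 2·141 + 101/18 + 95/2.8
= 282 + 5.61 + 33.93
= 321.54 mOsm/kg ≈ 321.5 mOsm/kg
Osmolar gap = measured − calculated = 327 − 321.5 = 5.5 mOsm/kg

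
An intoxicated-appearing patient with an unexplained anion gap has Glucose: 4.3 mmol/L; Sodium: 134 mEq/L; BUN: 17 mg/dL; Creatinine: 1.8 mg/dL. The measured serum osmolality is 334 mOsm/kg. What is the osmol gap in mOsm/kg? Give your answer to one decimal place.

Calculated osmolality = 2·Na + glucose + BUN/2.8
= 2·134 + 4.3 + 17/2.8
= 268 + 4.30 + 6.07
= 278.37 mOsm/kg ≈ 278.4 mOsm/kg
Osmolar gap = measured − calculated = 334 − 278.4 = 55.6 mOsm/kg

55.6 mOsm/kg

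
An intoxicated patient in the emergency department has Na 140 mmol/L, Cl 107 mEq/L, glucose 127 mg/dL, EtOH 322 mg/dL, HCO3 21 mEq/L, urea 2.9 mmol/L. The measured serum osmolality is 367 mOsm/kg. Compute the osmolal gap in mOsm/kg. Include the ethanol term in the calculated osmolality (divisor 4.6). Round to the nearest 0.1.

7.0 mOsm/kg

Calculated osmolality = 2·Na + glucose/18 + urea + ethanol/4.6
= 2·140 + 127/18 + 2.9 + 322/4.6
= 280 + 7.06 + 2.90 + 70
= 359.96 mOsm/kg ≈ 360.0 mOsm/kg
Osmolar gap = measured − calculated = 367 − 360.0 = 7.0 mOsm/kg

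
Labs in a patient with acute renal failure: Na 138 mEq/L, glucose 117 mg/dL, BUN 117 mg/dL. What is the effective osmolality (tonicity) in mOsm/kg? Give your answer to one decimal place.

Effective osmolality excludes urea (freely permeant across cell membranes):
2·Na + glucose/18
= 2·138 + 117/18
= 276 + 6.5
= 282.5 mOsm/kg

282.5 mOsm/kg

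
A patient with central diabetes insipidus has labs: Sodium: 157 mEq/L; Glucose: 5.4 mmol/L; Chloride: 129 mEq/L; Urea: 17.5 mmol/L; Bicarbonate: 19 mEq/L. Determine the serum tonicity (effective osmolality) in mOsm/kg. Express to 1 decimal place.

319.4 mOsm/kg

Effective osmolality excludes urea (freely permeant across cell membranes):
2·Na + glucose
= 2·157 + 5.4
= 314 + 5.4
= 319.4 mOsm/kg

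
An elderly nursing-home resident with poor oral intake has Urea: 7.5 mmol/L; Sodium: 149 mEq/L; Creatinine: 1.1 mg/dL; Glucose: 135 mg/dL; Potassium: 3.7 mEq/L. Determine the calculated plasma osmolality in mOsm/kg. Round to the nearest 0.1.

Calculated osmolality = 2·Na + glucose/18 + urea
= 2·149 + 135/18 + 7.5
= 298 + 7.50 + 7.50
= 313 mOsm/kg

313.0 mOsm/kg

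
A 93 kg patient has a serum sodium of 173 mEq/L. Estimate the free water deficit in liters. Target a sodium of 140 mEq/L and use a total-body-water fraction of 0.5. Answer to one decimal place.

TBW = 0.5 · 93 = 46.5 L
Free water deficit = TBW · (Na/140 − 1)
= 46.5 · (173/140 − 1)
= 46.5 · 0.2357
= 10.96 L

11.0 L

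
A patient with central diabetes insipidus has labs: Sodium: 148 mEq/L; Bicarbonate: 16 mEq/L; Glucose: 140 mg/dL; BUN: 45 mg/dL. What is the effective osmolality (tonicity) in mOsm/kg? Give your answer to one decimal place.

Effective osmolality excludes urea (freely permeant across cell membranes):
2·Na + glucose/18
= 2·148 + 140/18
= 296 + 7.78
= 303.78 mOsm/kg

303.8 mOsm/kg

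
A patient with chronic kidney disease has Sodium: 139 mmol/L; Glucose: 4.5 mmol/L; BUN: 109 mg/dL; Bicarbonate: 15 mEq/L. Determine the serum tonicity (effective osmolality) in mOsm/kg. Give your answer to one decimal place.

282.5 mOsm/kg

Effective osmolality excludes urea (freely permeant across cell membranes):
2·Na + glucose
= 2·139 + 4.5
= 278 + 4.5
= 282.5 mOsm/kg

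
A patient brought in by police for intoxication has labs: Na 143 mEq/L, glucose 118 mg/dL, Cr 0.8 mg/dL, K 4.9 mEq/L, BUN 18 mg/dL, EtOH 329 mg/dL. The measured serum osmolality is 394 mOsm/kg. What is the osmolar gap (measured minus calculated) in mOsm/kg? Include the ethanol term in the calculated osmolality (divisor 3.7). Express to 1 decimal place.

Calculated osmolality = 2·Na + glucose/18 + BUN/2.8 + ethanol/3.7
= 2·143 + 118/18 + 18/2.8 + 329/3.7
= 286 + 6.56 + 6.43 + 88.92
= 387.91 mOsm/kg ≈ 387.9 mOsm/kg
Osmolar gap = measured − calculated = 394 − 387.9 = 6.1 mOsm/kg

6.1 mOsm/kg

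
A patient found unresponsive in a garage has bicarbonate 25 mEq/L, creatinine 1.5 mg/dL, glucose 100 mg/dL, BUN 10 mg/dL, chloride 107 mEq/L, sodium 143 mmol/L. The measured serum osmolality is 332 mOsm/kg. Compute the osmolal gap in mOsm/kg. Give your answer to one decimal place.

Calculated osmolality = 2·Na + glucose/18 + BUN/2.8
= 2·143 + 100/18 + 10/2.8
= 286 + 5.56 + 3.57
= 295.13 mOsm/kg ≈ 295.1 mOsm/kg
Osmolar gap = measured − calculated = 332 − 295.1 = 36.9 mOsm/kg

36.9 mOsm/kg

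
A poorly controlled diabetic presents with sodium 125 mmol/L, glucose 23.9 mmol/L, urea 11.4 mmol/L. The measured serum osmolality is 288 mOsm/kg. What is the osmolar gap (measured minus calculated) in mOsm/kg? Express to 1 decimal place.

2.7 mOsm/kg

Calculated osmolality = 2·Na + glucose + urea
= 2·125 + 23.9 + 11.4
= 250 + 23.90 + 11.40
= 285.3 mOsm/kg ≈ 285.3 mOsm/kg
Osmolar gap = measured − calculated = 288 − 285.3 = 2.7 mOsm/kg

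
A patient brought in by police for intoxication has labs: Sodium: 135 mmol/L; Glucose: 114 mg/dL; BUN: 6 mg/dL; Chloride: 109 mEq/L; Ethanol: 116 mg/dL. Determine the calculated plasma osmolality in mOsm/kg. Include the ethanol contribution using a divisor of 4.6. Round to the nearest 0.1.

303.7 mOsm/kg

Calculated osmolality = 2·Na + glucose/18 + BUN/2.8 + ethanol/4.6
= 2·135 + 114/18 + 6/2.8 + 116/4.6
= 270 + 6.33 + 2.14 + 25.22
= 303.69 mOsm/kg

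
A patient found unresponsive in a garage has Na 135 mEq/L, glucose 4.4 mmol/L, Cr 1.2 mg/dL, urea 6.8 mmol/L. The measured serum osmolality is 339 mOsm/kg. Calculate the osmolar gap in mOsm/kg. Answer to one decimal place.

57.8 mOsm/kg

Calculated osmolality = 2·Na + glucose + urea
= 2·135 + 4.4 + 6.8
= 270 + 4.40 + 6.80
= 281.2 mOsm/kg ≈ 281.2 mOsm/kg
Osmolar gap = measured − calculated = 339 − 281.2 = 57.8 mOsm/kg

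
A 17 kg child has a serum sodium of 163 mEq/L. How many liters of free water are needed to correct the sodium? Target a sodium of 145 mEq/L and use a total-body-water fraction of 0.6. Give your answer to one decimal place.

TBW = 0.6 · 17 = 10.2 L
Free water deficit = TBW · (Na/145 − 1)
= 10.2 · (163/145 − 1)
= 10.2 · 0.1241
= 1.27 L

1.3 L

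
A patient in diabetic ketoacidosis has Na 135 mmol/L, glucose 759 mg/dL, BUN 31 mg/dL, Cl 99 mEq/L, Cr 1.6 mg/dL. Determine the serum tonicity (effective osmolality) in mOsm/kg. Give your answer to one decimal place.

312.2 mOsm/kg

Effective osmolality excludes urea (freely permeant across cell membranes):
2·Na + glucose/18
= 2·135 + 759/18
= 270 + 42.17
= 312.17 mOsm/kg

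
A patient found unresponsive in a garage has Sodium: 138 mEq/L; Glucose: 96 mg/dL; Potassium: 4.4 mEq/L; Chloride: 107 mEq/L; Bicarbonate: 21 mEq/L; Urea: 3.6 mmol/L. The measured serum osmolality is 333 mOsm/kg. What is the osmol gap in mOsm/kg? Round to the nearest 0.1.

Calculated osmolality = 2·Na + glucose/18 + urea
= 2·138 + 96/18 + 3.6
= 276 + 5.33 + 3.60
= 284.93 mOsm/kg ≈ 284.9 mOsm/kg
Osmolar gap = measured − calculated = 333 − 284.9 = 48.1 mOsm/kg

48.1 mOsm/kg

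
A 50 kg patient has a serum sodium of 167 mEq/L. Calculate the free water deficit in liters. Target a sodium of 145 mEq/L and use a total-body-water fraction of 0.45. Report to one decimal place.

3.4 L

TBW = 0.45 · 50 = 22.5 L
Free water deficit = TBW · (Na/145 − 1)
= 22.5 · (167/145 − 1)
= 22.5 · 0.1517
= 3.41 L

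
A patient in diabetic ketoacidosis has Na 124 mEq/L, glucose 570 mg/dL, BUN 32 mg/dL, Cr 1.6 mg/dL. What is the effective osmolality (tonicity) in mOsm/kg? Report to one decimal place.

Effective osmolality excludes urea (freely permeant across cell membranes):
2·Na + glucose/18
= 2·124 + 570/18
= 248 + 31.67
= 279.67 mOsm/kg

279.7 mOsm/kg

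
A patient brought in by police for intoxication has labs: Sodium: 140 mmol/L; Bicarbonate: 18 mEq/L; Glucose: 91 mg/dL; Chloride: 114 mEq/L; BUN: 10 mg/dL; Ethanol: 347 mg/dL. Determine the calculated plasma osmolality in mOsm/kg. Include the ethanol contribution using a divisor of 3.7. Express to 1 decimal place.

382.4 mOsm/kg

Calculated osmolality = 2·Na + glucose/18 + BUN/2.8 + ethanol/3.7
= 2·140 + 91/18 + 10/2.8 + 347/3.7
= 280 + 5.06 + 3.57 + 93.78
= 382.41 mOsm/kg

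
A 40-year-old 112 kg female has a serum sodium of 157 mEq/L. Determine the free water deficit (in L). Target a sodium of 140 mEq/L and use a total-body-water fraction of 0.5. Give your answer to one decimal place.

TBW = 0.5 · 112 = 56 L
Free water deficit = TBW · (Na/140 − 1)
= 56 · (157/140 − 1)
= 56 · 0.1214
= 6.8 L

6.8 L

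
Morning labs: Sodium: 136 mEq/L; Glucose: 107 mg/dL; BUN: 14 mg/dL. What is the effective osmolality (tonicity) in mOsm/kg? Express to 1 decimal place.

277.9 mOsm/kg

Effective osmolality excludes urea (freely permeant across cell membranes):
2·Na + glucose/18
= 2·136 + 107/18
= 272 + 5.94
= 277.94 mOsm/kg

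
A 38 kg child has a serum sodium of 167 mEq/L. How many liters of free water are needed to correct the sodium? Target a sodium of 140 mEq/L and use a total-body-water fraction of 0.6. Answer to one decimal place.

4.4 L

TBW = 0.6 · 38 = 22.8 L
Free water deficit = TBW · (Na/140 − 1)
= 22.8 · (167/140 − 1)
= 22.8 · 0.1929
= 4.4 L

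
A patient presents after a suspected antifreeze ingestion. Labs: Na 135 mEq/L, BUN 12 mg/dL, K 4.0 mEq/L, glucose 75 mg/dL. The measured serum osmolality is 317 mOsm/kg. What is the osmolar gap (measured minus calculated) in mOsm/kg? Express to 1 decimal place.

38.5 mOsm/kg

Calculated osmolality = 2·Na + glucose/18 + BUN/2.8
= 2·135 + 75/18 + 12/2.8
= 270 + 4.17 + 4.29
= 278.46 mOsm/kg ≈ 278.5 mOsm/kg
Osmolar gap = measured − calculated = 317 − 278.5 = 38.5 mOsm/kg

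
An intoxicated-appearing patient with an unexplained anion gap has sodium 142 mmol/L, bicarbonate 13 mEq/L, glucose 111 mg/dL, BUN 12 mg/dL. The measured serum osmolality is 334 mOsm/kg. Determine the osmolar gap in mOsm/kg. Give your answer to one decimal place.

39.5 mOsm/kg

Calculated osmolality = 2·Na + glucose/18 + BUN/2.8
= 2·142 + 111/18 + 12/2.8
= 284 + 6.17 + 4.29
= 294.46 mOsm/kg ≈ 294.5 mOsm/kg
Osmolar gap = measured − calculated = 334 − 294.5 = 39.5 mOsm/kg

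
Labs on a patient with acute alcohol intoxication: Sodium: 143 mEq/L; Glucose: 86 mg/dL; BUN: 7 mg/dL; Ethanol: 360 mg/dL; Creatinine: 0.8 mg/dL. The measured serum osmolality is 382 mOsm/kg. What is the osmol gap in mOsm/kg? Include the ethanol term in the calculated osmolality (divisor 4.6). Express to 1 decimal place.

Calculated osmolality = 2·Na + glucose/18 + BUN/2.8 + ethanol/4.6
= 2·143 + 86/18 + 7/2.8 + 360/4.6
= 286 + 4.78 + 2.50 + 78.26
= 371.54 mOsm/kg ≈ 371.5 mOsm/kg
Osmolar gap = measured − calculated = 382 − 371.5 = 10.5 mOsm/kg

10.5 mOsm/kg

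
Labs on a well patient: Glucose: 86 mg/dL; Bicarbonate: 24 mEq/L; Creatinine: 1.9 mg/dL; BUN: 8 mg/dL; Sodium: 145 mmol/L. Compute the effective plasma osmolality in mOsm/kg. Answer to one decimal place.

Effective osmolality excludes urea (freely permeant across cell membranes):
2·Na + glucose/18
= 2·145 + 86/18
= 290 + 4.78
= 294.78 mOsm/kg

294.8 mOsm/kg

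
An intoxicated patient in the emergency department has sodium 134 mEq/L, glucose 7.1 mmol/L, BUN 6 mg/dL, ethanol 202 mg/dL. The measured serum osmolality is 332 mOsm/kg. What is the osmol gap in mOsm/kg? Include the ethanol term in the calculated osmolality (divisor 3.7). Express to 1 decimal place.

Calculated osmolality = 2·Na + glucose + BUN/2.8 + ethanol/3.7
= 2·134 + 7.1 + 6/2.8 + 202/3.7
= 268 + 7.10 + 2.14 + 54.59
= 331.83 mOsm/kg ≈ 331.8 mOsm/kg
Osmolar gap = measured − calculated = 332 − 331.8 = 0.2 mOsm/kg

0.2 mOsm/kg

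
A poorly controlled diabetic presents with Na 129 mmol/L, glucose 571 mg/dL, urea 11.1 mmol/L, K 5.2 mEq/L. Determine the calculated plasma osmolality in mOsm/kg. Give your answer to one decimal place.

Calculated osmolality = 2·Na + glucose/18 + urea
= 2·129 + 571/18 + 11.1
= 258 + 31.72 + 11.10
= 300.82 mOsm/kg

300.8 mOsm/kg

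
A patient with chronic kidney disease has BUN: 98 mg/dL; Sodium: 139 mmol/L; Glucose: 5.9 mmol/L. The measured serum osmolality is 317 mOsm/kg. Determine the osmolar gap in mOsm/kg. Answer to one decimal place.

Calculated osmolality = 2·Na + glucose + BUN/2.8
= 2·139 + 5.9 + 98/2.8
= 278 + 5.90 + 35
= 318.9 mOsm/kg ≈ 318.9 mOsm/kg
Osmolar gap = measured − calculated = 317 − 318.9 = -1.9 mOsm/kg

-1.9 mOsm/kg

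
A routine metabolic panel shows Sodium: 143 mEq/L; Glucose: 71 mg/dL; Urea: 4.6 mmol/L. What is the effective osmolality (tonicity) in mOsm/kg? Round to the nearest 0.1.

289.9 mOsm/kg

Effective osmolality excludes urea (freely permeant across cell membranes):
2·Na + glucose/18
= 2·143 + 71/18
= 286 + 3.94
= 289.94 mOsm/kg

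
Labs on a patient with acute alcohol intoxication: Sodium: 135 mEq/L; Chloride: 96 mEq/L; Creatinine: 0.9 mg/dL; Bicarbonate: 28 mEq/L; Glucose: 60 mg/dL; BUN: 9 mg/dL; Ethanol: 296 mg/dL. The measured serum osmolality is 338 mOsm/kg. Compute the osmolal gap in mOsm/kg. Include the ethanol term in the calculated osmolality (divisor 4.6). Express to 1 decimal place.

-2.9 mOsm/kg

Calculated osmolality = 2·Na + glucose/18 + BUN/2.8 + ethanol/4.6
= 2·135 + 60/18 + 9/2.8 + 296/4.6
= 270 + 3.33 + 3.21 + 64.35
= 340.89 mOsm/kg ≈ 340.9 mOsm/kg
Osmolar gap = measured − calculated = 338 − 340.9 = -2.9 mOsm/kg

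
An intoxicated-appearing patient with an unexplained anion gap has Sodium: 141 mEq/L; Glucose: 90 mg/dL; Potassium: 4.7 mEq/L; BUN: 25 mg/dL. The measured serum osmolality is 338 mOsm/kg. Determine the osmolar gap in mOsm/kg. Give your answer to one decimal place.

42.1 mOsm/kg

Calculated osmolality = 2·Na + glucose/18 + BUN/2.8
= 2·141 + 90/18 + 25/2.8
= 282 + 5 + 8.93
= 295.93 mOsm/kg ≈ 295.9 mOsm/kg
Osmolar gap = measured − calculated = 338 − 295.9 = 42.1 mOsm/kg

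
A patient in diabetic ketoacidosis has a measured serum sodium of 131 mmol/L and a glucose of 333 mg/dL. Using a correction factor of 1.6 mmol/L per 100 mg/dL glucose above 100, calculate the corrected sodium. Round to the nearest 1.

135 mmol/L

Corrected Na = measured Na + 1.6 · (glucose − 100)/100
= 131 + 1.6 · (333 − 100)/100
= 131 + 3.7
= 134.7 mmol/L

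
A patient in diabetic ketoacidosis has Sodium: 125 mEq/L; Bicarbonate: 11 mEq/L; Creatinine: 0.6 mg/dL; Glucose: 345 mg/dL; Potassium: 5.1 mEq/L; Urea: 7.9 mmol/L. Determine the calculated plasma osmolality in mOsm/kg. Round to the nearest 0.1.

277.1 mOsm/kg

Calculated osmolality = 2·Na + glucose/18 + urea
= 2·125 + 345/18 + 7.9
= 250 + 19.17 + 7.90
= 277.07 mOsm/kg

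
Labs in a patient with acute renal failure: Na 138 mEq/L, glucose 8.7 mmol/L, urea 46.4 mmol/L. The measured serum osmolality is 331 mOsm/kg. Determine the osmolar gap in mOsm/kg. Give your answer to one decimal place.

Calculated osmolality = 2·Na + glucose + urea
= 2·138 + 8.7 + 46.4
= 276 + 8.70 + 46.40
= 331.1 mOsm/kg ≈ 331.1 mOsm/kg
Osmolar gap = measured − calculated = 331 − 331.1 = -0.1 mOsm/kg

-0.1 mOsm/kg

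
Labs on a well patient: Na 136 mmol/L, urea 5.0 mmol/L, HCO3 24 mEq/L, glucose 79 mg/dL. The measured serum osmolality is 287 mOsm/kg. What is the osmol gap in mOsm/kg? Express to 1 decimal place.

5.6 mOsm/kg

Calculated osmolality = 2·Na + glucose/18 + urea
= 2·136 + 79/18 + 5
= 272 + 4.39 + 5
= 281.39 mOsm/kg ≈ 281.4 mOsm/kg
Osmolar gap = measured − calculated = 287 − 281.4 = 5.6 mOsm/kg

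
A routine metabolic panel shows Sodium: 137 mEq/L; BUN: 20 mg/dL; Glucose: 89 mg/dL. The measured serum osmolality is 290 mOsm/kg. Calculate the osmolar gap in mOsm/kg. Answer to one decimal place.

Calculated osmolality = 2·Na + glucose/18 + BUN/2.8
= 2·137 + 89/18 + 20/2.8
= 274 + 4.94 + 7.14
= 286.08 mOsm/kg ≈ 286.1 mOsm/kg
Osmolar gap = measured − calculated = 290 − 286.1 = 3.9 mOsm/kg

3.9 mOsm/kg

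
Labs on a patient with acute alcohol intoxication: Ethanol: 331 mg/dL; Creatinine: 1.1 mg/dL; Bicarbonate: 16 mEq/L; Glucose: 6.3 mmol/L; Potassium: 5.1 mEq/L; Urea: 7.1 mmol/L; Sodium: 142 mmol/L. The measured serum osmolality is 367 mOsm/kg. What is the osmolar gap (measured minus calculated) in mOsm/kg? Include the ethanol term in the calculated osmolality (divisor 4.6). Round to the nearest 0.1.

Calculated osmolality = 2·Na + glucose + urea + ethanol/4.6
= 2·142 + 6.3 + 7.1 + 331/4.6
= 284 + 6.30 + 7.10 + 71.96
= 369.36 mOsm/kg ≈ 369.4 mOsm/kg
Osmolar gap = measured − calculated = 367 − 369.4 = -2.4 mOsm/kg

-2.4 mOsm/kg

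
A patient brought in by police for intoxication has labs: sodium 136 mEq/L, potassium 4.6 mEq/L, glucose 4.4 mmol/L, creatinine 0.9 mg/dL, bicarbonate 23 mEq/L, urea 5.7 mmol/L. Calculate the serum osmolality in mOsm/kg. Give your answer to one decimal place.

Calculated osmolality = 2·Na + glucose + urea
= 2·136 + 4.4 + 5.7
= 272 + 4.40 + 5.70
= 282.1 mOsm/kg

282.1 mOsm/kg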